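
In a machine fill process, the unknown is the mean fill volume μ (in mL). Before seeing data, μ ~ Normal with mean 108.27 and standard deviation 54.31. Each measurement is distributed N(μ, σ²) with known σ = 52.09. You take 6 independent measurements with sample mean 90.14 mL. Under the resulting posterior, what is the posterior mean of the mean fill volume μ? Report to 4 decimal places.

For Normal data with known variance σ², a Normal(μ₀, σ₀²) prior on μ is conjugate. Posterior precision = 1/σ₀² + n/σ²; posterior mean is the precision-weighted average of μ₀ and x̄.
n·x̄ = 6·90.14 = 540.84.
σ₀² = 54.31² = 2949.5761, σ² = 52.09² = 2713.3681; σ² + n·σ₀² = 2713.3681 + 6·2949.5761 = 20410.8247.
Posterior mean = (μ₀/σ₀² + n·x̄/σ²)/(1/σ₀² + n/σ²) = (σ²·μ₀ + σ₀²·n·x̄)/(σ² + n·σ₀²) = (2713.3681·108.27 + 2949.5761·540.84)/20410.8247 = 1889025.102111/20410.8247 = 92.5502.

92.5502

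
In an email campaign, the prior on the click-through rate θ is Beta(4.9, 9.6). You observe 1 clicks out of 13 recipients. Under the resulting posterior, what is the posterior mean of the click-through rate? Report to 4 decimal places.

0.2145

The Beta prior is conjugate to a Binomial/Bernoulli likelihood; the update adds successes to α and failures to β.
Posterior: Beta(α+k, β+n−k) = Beta(4.9+1, 9.6+12) = Beta(5.9, 21.6).
Posterior mean = α/(α+β) = 5.9/27.5 = 0.2145.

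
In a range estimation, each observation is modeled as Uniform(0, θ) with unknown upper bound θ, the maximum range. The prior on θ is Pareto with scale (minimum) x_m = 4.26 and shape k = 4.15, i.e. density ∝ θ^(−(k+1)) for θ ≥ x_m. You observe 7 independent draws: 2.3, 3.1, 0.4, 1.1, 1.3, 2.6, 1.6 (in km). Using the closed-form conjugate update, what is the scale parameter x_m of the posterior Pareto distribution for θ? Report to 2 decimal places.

4.26

A Pareto(scale x_m, shape k) prior on the upper bound θ of Uniform(0, θ) is conjugate: posterior is Pareto(max(x_m, max xᵢ), k + n).
Sample maximum = 3.1; prior scale x_m = 4.26 → posterior scale = max = 4.26.
Posterior shape = 4.15 + 7 = 11.15.
Posterior scale x_m = 4.26.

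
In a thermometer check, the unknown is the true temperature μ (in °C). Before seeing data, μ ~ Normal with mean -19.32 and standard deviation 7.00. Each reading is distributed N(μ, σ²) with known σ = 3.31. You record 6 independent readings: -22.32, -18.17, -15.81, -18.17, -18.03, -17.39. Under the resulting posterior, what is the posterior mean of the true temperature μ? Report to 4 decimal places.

-18.3511

For Normal data with known variance σ², a Normal(μ₀, σ₀²) prior on μ is conjugate. Posterior precision = 1/σ₀² + n/σ²; posterior mean is the precision-weighted average of μ₀ and x̄.
Σxᵢ = (-22.32) + (-18.17) + (-15.81) + (-18.17) + (-18.03) + (-17.39) = -109.89, so n·x̄ = -109.89.
σ₀² = 7.00² = 49, σ² = 3.31² = 10.9561; σ² + n·σ₀² = 10.9561 + 6·49 = 304.9561.
Posterior mean = (μ₀/σ₀² + n·x̄/σ²)/(1/σ₀² + n/σ²) = (σ²·μ₀ + σ₀²·n·x̄)/(σ² + n·σ₀²) = (10.9561·(-19.32) + 49·(-109.89))/304.9561 = -5596.281852/304.9561 = -18.3511.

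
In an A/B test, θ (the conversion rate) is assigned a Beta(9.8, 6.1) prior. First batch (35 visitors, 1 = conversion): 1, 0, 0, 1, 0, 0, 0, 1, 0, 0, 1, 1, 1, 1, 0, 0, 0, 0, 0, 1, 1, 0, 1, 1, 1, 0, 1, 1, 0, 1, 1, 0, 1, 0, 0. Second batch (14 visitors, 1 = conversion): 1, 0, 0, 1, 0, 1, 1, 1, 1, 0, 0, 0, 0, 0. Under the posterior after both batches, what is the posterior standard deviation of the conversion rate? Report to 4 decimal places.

0.0616

The Beta prior is conjugate to a Binomial/Bernoulli likelihood; the update adds successes to α and failures to β.
After batch 1: Beta(9.8+17, 6.1+18) = Beta(26.8, 24.1).
After batch 2: Beta(26.8+6, 24.1+8) = Beta(32.8, 32.1).
Var = αβ/((α+β)²(α+β+1)) = 32.8·32.1/(64.9²·65.9) = 0.00379319; SD = √0.00379319 = 0.0616.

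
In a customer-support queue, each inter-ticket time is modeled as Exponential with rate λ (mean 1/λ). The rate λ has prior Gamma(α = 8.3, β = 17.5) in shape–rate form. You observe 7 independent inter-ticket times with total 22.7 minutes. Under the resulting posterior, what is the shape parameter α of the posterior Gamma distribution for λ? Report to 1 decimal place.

With a Gamma(shape α, rate β) prior on the exponential rate λ, the posterior after n observations with total T = Σxᵢ is Gamma(α+n, β+T).
Posterior: Gamma(8.3+7, 17.5+22.7) = Gamma(15.3, 40.2).
Posterior α = 15.3.

15.3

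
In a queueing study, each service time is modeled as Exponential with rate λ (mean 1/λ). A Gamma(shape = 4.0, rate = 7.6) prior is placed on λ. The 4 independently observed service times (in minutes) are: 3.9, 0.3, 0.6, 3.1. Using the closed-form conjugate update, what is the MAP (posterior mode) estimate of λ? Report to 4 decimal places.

0.4516

With a Gamma(shape α, rate β) prior on the exponential rate λ, the posterior after n observations with total T = Σxᵢ is Gamma(α+n, β+T).
Sum of observations T = 7.9 minutes; n = 4.
Posterior: Gamma(4.0+4, 7.6+7.9) = Gamma(8.0, 15.5).
Mode = (α−1)/β = 0.4516.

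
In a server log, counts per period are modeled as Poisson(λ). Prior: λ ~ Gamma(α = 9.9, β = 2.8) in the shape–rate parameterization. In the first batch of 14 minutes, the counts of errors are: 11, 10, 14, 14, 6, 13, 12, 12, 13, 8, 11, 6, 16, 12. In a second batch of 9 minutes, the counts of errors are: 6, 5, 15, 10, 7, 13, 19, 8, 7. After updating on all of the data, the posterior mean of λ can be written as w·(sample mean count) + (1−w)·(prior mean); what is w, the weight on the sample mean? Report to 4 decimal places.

0.8915

With a Gamma(shape α, rate β) prior, the Poisson likelihood is conjugate: the posterior is Gamma(α + ΣXᵢ, β + n).
Total number of minutes: n = 14 + 9 = 23.
Posterior mean = (α₀+S)/(β₀+n) = [n/(β₀+n)]·(S/n) + [β₀/(β₀+n)]·(α₀/β₀), so only n and β₀ enter the weight.
Weight on data w = n/(β₀+n) = 23/(2.8+23) = 23/25.8 = 0.8915.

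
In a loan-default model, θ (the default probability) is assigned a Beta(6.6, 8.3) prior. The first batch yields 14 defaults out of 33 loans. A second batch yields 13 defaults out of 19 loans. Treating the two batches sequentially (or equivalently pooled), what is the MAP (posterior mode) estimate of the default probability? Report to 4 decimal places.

0.5023

The Beta prior is conjugate to a Binomial/Bernoulli likelihood; the update adds successes to α and failures to β.
After batch 1: Beta(6.6+14, 8.3+19) = Beta(20.6, 27.3).
After batch 2: Beta(20.6+13, 27.3+6) = Beta(33.6, 33.3).
Mode of Beta(a,b) for a,b>1 is (a−1)/(a+b−2) = 32.6/64.9 = 0.5023.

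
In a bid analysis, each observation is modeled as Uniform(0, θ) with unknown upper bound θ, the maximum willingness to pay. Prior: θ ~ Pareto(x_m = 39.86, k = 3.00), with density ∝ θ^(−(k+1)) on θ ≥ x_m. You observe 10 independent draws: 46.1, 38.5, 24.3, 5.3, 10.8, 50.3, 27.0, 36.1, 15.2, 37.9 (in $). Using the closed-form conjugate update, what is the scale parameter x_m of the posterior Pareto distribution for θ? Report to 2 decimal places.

50.30

A Pareto(scale x_m, shape k) prior on the upper bound θ of Uniform(0, θ) is conjugate: posterior is Pareto(max(x_m, max xᵢ), k + n).
Sample maximum = 50.3; prior scale x_m = 39.86 → posterior scale = max = 50.30.
Posterior shape = 3.00 + 10 = 13.00.
Posterior scale x_m = 50.30.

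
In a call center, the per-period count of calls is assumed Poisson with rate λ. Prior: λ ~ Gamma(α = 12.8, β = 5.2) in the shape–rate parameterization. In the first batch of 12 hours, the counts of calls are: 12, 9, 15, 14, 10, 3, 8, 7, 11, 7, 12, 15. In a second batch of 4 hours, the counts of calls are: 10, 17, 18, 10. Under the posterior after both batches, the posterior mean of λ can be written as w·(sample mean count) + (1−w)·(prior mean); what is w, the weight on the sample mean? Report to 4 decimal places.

With a Gamma(shape α, rate β) prior, the Poisson likelihood is conjugate: the posterior is Gamma(α + ΣXᵢ, β + n).
Total number of hours: n = 12 + 4 = 16.
Posterior mean = (α₀+S)/(β₀+n) = [n/(β₀+n)]·(S/n) + [β₀/(β₀+n)]·(α₀/β₀), so only n and β₀ enter the weight.
Weight on data w = n/(β₀+n) = 16/(5.2+16) = 16/21.2 = 0.7547.

0.7547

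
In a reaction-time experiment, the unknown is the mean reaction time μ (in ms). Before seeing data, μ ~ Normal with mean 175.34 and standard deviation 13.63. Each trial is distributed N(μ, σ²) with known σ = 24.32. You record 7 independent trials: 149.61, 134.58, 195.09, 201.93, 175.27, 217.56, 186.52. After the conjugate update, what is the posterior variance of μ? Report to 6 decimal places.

For Normal data with known variance σ², a Normal(μ₀, σ₀²) prior on μ is conjugate. Posterior precision = 1/σ₀² + n/σ²; posterior mean is the precision-weighted average of μ₀ and x̄.
σ₀² = 13.63² = 185.7769, σ² = 24.32² = 591.4624; σ² + n·σ₀² = 591.4624 + 7·185.7769 = 1891.9007.
Posterior precision = 1/σ₀² + n/σ² = 1/185.7769 + 7/591.4624 = (σ² + n·σ₀²)/(σ₀²σ²) = 1891.9007/(185.7769·591.4624); posterior variance σₙ² = σ₀²σ²/(σ² + n·σ₀²) = 185.7769·591.4624/1891.9007 = 58.079185.

58.079185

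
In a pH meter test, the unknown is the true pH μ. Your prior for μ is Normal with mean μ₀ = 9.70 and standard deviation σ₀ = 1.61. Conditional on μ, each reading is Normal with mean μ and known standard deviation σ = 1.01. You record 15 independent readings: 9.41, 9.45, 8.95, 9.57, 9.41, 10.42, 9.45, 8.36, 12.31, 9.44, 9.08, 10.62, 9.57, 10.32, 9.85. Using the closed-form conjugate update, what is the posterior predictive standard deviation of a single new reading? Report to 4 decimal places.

1.0423

For Normal data with known variance σ², a Normal(μ₀, σ₀²) prior on μ is conjugate. Posterior precision = 1/σ₀² + n/σ²; posterior mean is the precision-weighted average of μ₀ and x̄.
σ₀² = 1.61² = 2.5921, σ² = 1.01² = 1.0201; σ² + n·σ₀² = 1.0201 + 15·2.5921 = 39.9016.
Posterior precision = 1/σ₀² + n/σ² = 1/2.5921 + 15/1.0201 = (σ² + n·σ₀²)/(σ₀²σ²) = 39.9016/(2.5921·1.0201); posterior variance σₙ² = σ₀²σ²/(σ² + n·σ₀²) = 2.5921·1.0201/39.9016 = 0.066268.
Predictive variance for one new observation = σₙ² + σ² = 2.5921·1.0201/39.9016 + 1.0201 = σ²·(σ₀² + 39.9016)/39.9016 = 1.0201·42.4937/39.9016 = 1.086368; SD = √(1.0201·42.4937/39.9016) = 1.0423.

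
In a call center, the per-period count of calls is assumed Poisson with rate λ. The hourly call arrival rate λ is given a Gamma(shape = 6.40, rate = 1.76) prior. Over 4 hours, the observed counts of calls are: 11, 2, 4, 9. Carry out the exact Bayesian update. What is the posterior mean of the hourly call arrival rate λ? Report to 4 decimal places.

With a Gamma(shape α, rate β) prior, the Poisson likelihood is conjugate: the posterior is Gamma(α + ΣXᵢ, β + n).
Sum of counts S = 26 over n = 4 hours.
Posterior: Gamma(α+S, β+n) = Gamma(6.40+26, 1.76+4) = Gamma(32.40, 5.76).
Posterior mean = α/β = 32.40/5.76 = 5.6250.

5.6250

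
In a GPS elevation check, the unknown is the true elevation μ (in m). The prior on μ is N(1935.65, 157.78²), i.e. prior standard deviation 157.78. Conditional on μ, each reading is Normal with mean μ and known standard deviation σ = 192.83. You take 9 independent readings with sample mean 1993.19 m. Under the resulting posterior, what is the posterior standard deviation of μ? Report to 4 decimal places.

For Normal data with known variance σ², a Normal(μ₀, σ₀²) prior on μ is conjugate. Posterior precision = 1/σ₀² + n/σ²; posterior mean is the precision-weighted average of μ₀ and x̄.
σ₀² = 157.78² = 24894.5284, σ² = 192.83² = 37183.4089; σ² + n·σ₀² = 37183.4089 + 9·24894.5284 = 261234.1645.
Posterior precision = 1/σ₀² + n/σ² = 1/24894.5284 + 9/37183.4089 = (σ² + n·σ₀²)/(σ₀²σ²) = 261234.1645/(24894.5284·37183.4089); posterior variance σₙ² = σ₀²σ²/(σ² + n·σ₀²) = 24894.5284·37183.4089/261234.1645 = 3543.424079.
Posterior SD = √σₙ² = √(24894.5284·37183.4089/261234.1645) = 59.5267.

59.5267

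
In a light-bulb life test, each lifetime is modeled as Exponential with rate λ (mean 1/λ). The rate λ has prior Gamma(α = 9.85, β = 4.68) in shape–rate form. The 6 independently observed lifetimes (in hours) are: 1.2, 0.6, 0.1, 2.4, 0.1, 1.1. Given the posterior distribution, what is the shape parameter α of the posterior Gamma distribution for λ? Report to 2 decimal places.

With a Gamma(shape α, rate β) prior on the exponential rate λ, the posterior after n observations with total T = Σxᵢ is Gamma(α+n, β+T).
Sum of observations T = 5.5 hours; n = 6.
Posterior: Gamma(9.85+6, 4.68+5.5) = Gamma(15.85, 10.18).
Posterior α = 15.85.

15.85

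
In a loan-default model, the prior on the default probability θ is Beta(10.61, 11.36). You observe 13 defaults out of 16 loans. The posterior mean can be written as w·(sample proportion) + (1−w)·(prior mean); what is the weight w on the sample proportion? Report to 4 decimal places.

The Beta prior is conjugate to a Binomial/Bernoulli likelihood; the update adds successes to α and failures to β.
Posterior mean = (α₀+k)/(α₀+β₀+n) = [n/(α₀+β₀+n)]·(k/n) + [(α₀+β₀)/(α₀+β₀+n)]·α₀/(α₀+β₀), so only n and the prior enter the weight.
The weight on the data is w = n/(α₀+β₀+n) = 16/(10.61+11.36+16) = 16/37.97 = 0.4214.

0.4214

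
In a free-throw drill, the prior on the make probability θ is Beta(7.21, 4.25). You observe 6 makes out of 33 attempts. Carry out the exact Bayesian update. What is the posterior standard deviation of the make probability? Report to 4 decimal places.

The Beta prior is conjugate to a Binomial/Bernoulli likelihood; the update adds successes to α and failures to β.
Posterior: Beta(α+k, β+n−k) = Beta(7.21+6, 4.25+27) = Beta(13.21, 31.25).
Var = αβ/((α+β)²(α+β+1)) = 13.21·31.25/(44.46²·45.46) = 0.00459393; SD = √0.00459393 = 0.0678.

0.0678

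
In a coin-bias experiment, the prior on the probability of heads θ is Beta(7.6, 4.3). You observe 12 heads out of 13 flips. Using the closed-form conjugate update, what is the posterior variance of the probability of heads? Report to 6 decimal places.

The Beta prior is conjugate to a Binomial/Bernoulli likelihood; the update adds successes to α and failures to β.
Posterior: Beta(α+k, β+n−k) = Beta(7.6+12, 4.3+1) = Beta(19.6, 5.3).
Var = αβ/((α+β)²(α+β+1)) = 19.6·5.3/(24.9²·25.9) = 0.006469.

0.006469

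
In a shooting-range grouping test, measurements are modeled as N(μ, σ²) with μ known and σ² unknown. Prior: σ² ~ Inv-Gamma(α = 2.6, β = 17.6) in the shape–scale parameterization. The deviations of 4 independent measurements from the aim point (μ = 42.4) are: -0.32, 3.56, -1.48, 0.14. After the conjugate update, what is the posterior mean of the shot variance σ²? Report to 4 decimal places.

With known mean μ and an Inverse-Gamma(α, β) prior on σ², the Normal likelihood is conjugate: posterior is Inv-Gamma(α + n/2, β + Σ(xᵢ−μ)²/2).
Σ(xᵢ−μ)² = (-0.32)² + (3.56)² + (-1.48)² + (0.14)² = 14.9860.
Posterior: Inv-Gamma(2.6 + 4/2, 17.6 + 14.9860/2) = Inv-Gamma(4.60, 25.09300).
E[σ²|data] = β/(α−1) = 25.09300/3.60 = 6.9703.

6.9703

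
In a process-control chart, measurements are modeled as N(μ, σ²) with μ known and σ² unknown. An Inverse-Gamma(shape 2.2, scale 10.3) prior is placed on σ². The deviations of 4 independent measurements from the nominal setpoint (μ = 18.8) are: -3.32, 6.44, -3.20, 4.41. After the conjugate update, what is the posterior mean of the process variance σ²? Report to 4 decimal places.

With known mean μ and an Inverse-Gamma(α, β) prior on σ², the Normal likelihood is conjugate: posterior is Inv-Gamma(α + n/2, β + Σ(xᵢ−μ)²/2).
Σ(xᵢ−μ)² = (-3.32)² + (6.44)² + (-3.20)² + (4.41)² = 82.1841.
Posterior: Inv-Gamma(2.2 + 4/2, 10.3 + 82.1841/2) = Inv-Gamma(4.20, 51.39205).
E[σ²|data] = β/(α−1) = 51.39205/3.20 = 16.0600.

16.0600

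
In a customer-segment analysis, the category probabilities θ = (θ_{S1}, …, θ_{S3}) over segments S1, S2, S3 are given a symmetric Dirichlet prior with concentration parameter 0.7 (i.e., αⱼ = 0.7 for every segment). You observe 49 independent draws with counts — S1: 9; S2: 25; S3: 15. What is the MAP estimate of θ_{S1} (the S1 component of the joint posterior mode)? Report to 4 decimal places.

0.1809

The Dirichlet prior is conjugate to the Multinomial likelihood: each posterior αⱼ = prior αⱼ + observed count nⱼ.
Posterior concentration: (9.7, 25.7, 15.7), total = 51.1.
Joint mode component: (α_{S1}−1)/(Σα−K) = 8.7/48.1 = 0.1809.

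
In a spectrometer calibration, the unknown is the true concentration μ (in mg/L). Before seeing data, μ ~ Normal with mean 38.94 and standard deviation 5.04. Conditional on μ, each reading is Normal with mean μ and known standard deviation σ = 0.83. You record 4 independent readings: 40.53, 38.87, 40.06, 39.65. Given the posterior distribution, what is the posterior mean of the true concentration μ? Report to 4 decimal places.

For Normal data with known variance σ², a Normal(μ₀, σ₀²) prior on μ is conjugate. Posterior precision = 1/σ₀² + n/σ²; posterior mean is the precision-weighted average of μ₀ and x̄.
Σxᵢ = 40.53 + 38.87 + 40.06 + 39.65 = 159.11, so n·x̄ = 159.11.
σ₀² = 5.04² = 25.4016, σ² = 0.83² = 0.6889; σ² + n·σ₀² = 0.6889 + 4·25.4016 = 102.2953.
Posterior mean = (μ₀/σ₀² + n·x̄/σ²)/(1/σ₀² + n/σ²) = (σ²·μ₀ + σ₀²·n·x̄)/(σ² + n·σ₀²) = (0.6889·38.94 + 25.4016·159.11)/102.2953 = 4068.474342/102.2953 = 39.7719.

39.7719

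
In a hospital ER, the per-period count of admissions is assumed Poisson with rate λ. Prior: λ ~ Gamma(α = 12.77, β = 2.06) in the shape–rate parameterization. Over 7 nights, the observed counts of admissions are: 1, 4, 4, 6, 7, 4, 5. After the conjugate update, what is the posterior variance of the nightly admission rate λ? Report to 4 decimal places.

0.5332

With a Gamma(shape α, rate β) prior, the Poisson likelihood is conjugate: the posterior is Gamma(α + ΣXᵢ, β + n).
Sum of counts S = 31 over n = 7 nights.
Posterior: Gamma(α+S, β+n) = Gamma(12.77+31, 2.06+7) = Gamma(43.77, 9.06).
Var = α/β² = 43.77/9.06² = 0.5332.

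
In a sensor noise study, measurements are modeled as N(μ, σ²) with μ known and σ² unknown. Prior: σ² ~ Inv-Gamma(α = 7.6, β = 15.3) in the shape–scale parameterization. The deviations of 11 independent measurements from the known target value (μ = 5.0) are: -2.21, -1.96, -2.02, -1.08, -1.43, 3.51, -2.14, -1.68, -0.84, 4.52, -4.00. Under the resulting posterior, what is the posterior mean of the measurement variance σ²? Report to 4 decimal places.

With known mean μ and an Inverse-Gamma(α, β) prior on σ², the Normal likelihood is conjugate: posterior is Inv-Gamma(α + n/2, β + Σ(xᵢ−μ)²/2).
Σ(xᵢ−μ)² = (-2.21)² + (-1.96)² + (-2.02)² + (-1.08)² + (-1.43)² + (3.51)² + (-2.14)² + (-1.68)² + (-0.84)² + (4.52)² + (-4.00)² = 72.8755.
Posterior: Inv-Gamma(7.6 + 11/2, 15.3 + 72.8755/2) = Inv-Gamma(13.10, 51.73775).
E[σ²|data] = β/(α−1) = 51.73775/12.10 = 4.2758.

4.2758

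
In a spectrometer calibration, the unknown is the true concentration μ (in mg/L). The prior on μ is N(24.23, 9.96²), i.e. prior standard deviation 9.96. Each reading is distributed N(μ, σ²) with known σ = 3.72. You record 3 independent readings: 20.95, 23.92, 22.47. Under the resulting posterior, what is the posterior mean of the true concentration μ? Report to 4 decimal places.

22.5259

For Normal data with known variance σ², a Normal(μ₀, σ₀²) prior on μ is conjugate. Posterior precision = 1/σ₀² + n/σ²; posterior mean is the precision-weighted average of μ₀ and x̄.
Σxᵢ = 20.95 + 23.92 + 22.47 = 67.34, so n·x̄ = 67.34.
σ₀² = 9.96² = 99.2016, σ² = 3.72² = 13.8384; σ² + n·σ₀² = 13.8384 + 3·99.2016 = 311.4432.
Posterior mean = (μ₀/σ₀² + n·x̄/σ²)/(1/σ₀² + n/σ²) = (σ²·μ₀ + σ₀²·n·x̄)/(σ² + n·σ₀²) = (13.8384·24.23 + 99.2016·67.34)/311.4432 = 7015.540176/311.4432 = 22.5259.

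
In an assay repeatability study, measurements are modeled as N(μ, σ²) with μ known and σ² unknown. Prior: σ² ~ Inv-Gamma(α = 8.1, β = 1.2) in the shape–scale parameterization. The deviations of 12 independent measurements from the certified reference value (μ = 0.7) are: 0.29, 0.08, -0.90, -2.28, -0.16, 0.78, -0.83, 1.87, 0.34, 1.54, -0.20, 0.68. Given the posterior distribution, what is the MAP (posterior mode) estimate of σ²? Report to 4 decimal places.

With known mean μ and an Inverse-Gamma(α, β) prior on σ², the Normal likelihood is conjugate: posterior is Inv-Gamma(α + n/2, β + Σ(xᵢ−μ)²/2).
Σ(xᵢ−μ)² = (0.29)² + (0.08)² + (-0.90)² + (-2.28)² + (-0.16)² + (0.78)² + (-0.83)² + (1.87)² + (0.34)² + (1.54)² + (-0.20)² + (0.68)² = 13.9083.
Posterior: Inv-Gamma(8.1 + 12/2, 1.2 + 13.9083/2) = Inv-Gamma(14.10, 8.15415).
Mode = β/(α+1) = 8.15415/15.10 = 0.5400.

0.5400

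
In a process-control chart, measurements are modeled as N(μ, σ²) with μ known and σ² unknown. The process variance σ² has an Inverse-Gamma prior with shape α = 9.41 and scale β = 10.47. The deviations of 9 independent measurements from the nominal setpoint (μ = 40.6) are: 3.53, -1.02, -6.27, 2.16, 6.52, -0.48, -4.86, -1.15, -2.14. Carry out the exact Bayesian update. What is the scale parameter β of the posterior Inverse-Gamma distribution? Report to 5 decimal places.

With known mean μ and an Inverse-Gamma(α, β) prior on σ², the Normal likelihood is conjugate: posterior is Inv-Gamma(α + n/2, β + Σ(xᵢ−μ)²/2).
Σ(xᵢ−μ)² = (3.53)² + (-1.02)² + (-6.27)² + (2.16)² + (6.52)² + (-0.48)² + (-4.86)² + (-1.15)² + (-2.14)² = 129.7423.
Posterior: Inv-Gamma(9.41 + 9/2, 10.47 + 129.7423/2) = Inv-Gamma(13.91, 75.34115).
Posterior β = 75.34115.

75.34115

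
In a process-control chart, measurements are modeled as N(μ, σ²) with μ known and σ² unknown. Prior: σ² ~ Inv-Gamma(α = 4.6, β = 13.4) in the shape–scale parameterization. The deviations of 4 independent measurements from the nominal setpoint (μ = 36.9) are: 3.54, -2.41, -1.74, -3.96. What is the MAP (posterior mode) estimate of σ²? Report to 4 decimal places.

With known mean μ and an Inverse-Gamma(α, β) prior on σ², the Normal likelihood is conjugate: posterior is Inv-Gamma(α + n/2, β + Σ(xᵢ−μ)²/2).
Σ(xᵢ−μ)² = (3.54)² + (-2.41)² + (-1.74)² + (-3.96)² = 37.0489.
Posterior: Inv-Gamma(4.6 + 4/2, 13.4 + 37.0489/2) = Inv-Gamma(6.60, 31.92445).
Mode = β/(α+1) = 31.92445/7.60 = 4.2006.

4.2006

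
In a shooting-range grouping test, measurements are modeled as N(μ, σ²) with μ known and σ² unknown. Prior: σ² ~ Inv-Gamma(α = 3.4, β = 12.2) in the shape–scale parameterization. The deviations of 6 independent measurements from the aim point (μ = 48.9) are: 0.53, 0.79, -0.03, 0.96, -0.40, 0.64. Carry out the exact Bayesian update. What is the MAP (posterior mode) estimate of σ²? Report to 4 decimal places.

1.8106

With known mean μ and an Inverse-Gamma(α, β) prior on σ², the Normal likelihood is conjugate: posterior is Inv-Gamma(α + n/2, β + Σ(xᵢ−μ)²/2).
Σ(xᵢ−μ)² = (0.53)² + (0.79)² + (-0.03)² + (0.96)² + (-0.40)² + (0.64)² = 2.3971.
Posterior: Inv-Gamma(3.4 + 6/2, 12.2 + 2.3971/2) = Inv-Gamma(6.40, 13.39855).
Mode = β/(α+1) = 13.39855/7.40 = 1.8106.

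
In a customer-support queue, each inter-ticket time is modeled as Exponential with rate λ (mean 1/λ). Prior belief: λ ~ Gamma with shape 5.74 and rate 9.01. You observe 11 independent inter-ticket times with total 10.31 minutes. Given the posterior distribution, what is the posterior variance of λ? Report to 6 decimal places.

With a Gamma(shape α, rate β) prior on the exponential rate λ, the posterior after n observations with total T = Σxᵢ is Gamma(α+n, β+T).
Posterior: Gamma(5.74+11, 9.01+10.31) = Gamma(16.74, 19.32).
Var = α/β² = 0.044848.

0.044848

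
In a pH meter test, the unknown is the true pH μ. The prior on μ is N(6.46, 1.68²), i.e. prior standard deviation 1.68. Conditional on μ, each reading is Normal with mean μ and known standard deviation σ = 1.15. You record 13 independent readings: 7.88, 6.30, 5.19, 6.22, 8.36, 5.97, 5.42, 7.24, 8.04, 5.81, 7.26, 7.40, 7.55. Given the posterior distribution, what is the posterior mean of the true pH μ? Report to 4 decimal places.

For Normal data with known variance σ², a Normal(μ₀, σ₀²) prior on μ is conjugate. Posterior precision = 1/σ₀² + n/σ²; posterior mean is the precision-weighted average of μ₀ and x̄.
Σxᵢ = 7.88 + 6.30 + 5.19 + 6.22 + 8.36 + 5.97 + 5.42 + 7.24 + 8.04 + 5.81 + 7.26 + 7.40 + 7.55 = 88.64, so n·x̄ = 88.64.
σ₀² = 1.68² = 2.8224, σ² = 1.15² = 1.3225; σ² + n·σ₀² = 1.3225 + 13·2.8224 = 38.0137.
Posterior mean = (μ₀/σ₀² + n·x̄/σ²)/(1/σ₀² + n/σ²) = (σ²·μ₀ + σ₀²·n·x̄)/(σ² + n·σ₀²) = (1.3225·6.46 + 2.8224·88.64)/38.0137 = 258.720886/38.0137 = 6.8060.

6.8060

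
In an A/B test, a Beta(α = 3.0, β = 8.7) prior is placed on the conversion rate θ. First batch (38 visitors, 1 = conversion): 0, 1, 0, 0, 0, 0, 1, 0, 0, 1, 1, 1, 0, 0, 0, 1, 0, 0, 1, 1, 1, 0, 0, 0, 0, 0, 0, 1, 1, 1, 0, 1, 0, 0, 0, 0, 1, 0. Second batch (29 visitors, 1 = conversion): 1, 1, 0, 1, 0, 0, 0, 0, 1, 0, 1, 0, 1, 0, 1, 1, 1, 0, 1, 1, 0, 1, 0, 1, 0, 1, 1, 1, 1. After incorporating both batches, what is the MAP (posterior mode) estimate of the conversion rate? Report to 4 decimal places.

The Beta prior is conjugate to a Binomial/Bernoulli likelihood; the update adds successes to α and failures to β.
After batch 1: Beta(3.0+14, 8.7+24) = Beta(17.0, 32.7).
After batch 2: Beta(17.0+17, 32.7+12) = Beta(34.0, 44.7).
Mode of Beta(a,b) for a,b>1 is (a−1)/(a+b−2) = 33.0/76.7 = 0.4302.

0.4302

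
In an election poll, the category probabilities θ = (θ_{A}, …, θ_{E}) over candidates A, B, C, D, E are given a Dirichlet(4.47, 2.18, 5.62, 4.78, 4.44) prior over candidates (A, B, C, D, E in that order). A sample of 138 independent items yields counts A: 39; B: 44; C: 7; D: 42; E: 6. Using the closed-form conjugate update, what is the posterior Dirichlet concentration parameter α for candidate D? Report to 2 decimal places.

The Dirichlet prior is conjugate to the Multinomial likelihood: each posterior αⱼ = prior αⱼ + observed count nⱼ.
Posterior concentration: (43.47, 46.18, 12.62, 46.78, 10.44), total = 159.49.
α_{D} = 4.78 + 42 = 46.78.

46.78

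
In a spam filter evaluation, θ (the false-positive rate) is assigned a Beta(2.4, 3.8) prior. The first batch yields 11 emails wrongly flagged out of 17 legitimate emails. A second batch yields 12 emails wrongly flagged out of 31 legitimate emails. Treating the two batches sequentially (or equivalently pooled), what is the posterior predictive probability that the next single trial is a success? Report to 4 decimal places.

0.4686

The Beta prior is conjugate to a Binomial/Bernoulli likelihood; the update adds successes to α and failures to β.
After batch 1: Beta(2.4+11, 3.8+6) = Beta(13.4, 9.8).
After batch 2: Beta(13.4+12, 9.8+19) = Beta(25.4, 28.8).
For a single future Bernoulli trial, P(success | data) = α/(α+β) = 0.4686.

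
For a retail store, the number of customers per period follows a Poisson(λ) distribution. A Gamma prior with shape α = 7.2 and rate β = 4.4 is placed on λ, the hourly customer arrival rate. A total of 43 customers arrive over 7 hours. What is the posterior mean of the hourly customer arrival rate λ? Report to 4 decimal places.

With a Gamma(shape α, rate β) prior, the Poisson likelihood is conjugate: the posterior is Gamma(α + ΣXᵢ, β + n).
Posterior: Gamma(α+S, β+n) = Gamma(7.2+43, 4.4+7) = Gamma(50.2, 11.4).
Posterior mean = α/β = 50.2/11.4 = 4.4035.

4.4035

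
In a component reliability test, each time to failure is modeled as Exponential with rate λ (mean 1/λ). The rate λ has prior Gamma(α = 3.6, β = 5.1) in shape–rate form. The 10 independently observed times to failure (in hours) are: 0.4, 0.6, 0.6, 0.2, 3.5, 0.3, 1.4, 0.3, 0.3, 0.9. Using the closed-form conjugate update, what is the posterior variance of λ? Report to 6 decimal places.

0.073529

With a Gamma(shape α, rate β) prior on the exponential rate λ, the posterior after n observations with total T = Σxᵢ is Gamma(α+n, β+T).
Sum of observations T = 8.5 hours; n = 10.
Posterior: Gamma(3.6+10, 5.1+8.5) = Gamma(13.6, 13.6).
Var = α/β² = 0.073529.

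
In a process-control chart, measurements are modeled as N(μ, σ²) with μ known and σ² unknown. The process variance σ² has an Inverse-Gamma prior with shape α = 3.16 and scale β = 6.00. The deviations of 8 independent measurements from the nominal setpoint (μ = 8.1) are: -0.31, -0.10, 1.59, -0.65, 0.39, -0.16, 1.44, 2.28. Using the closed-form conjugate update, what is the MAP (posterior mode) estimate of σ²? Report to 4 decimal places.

With known mean μ and an Inverse-Gamma(α, β) prior on σ², the Normal likelihood is conjugate: posterior is Inv-Gamma(α + n/2, β + Σ(xᵢ−μ)²/2).
Σ(xᵢ−μ)² = (-0.31)² + (-0.10)² + (1.59)² + (-0.65)² + (0.39)² + (-0.16)² + (1.44)² + (2.28)² = 10.5064.
Posterior: Inv-Gamma(3.16 + 8/2, 6.00 + 10.5064/2) = Inv-Gamma(7.16, 11.25320).
Mode = β/(α+1) = 11.25320/8.16 = 1.3791.

1.3791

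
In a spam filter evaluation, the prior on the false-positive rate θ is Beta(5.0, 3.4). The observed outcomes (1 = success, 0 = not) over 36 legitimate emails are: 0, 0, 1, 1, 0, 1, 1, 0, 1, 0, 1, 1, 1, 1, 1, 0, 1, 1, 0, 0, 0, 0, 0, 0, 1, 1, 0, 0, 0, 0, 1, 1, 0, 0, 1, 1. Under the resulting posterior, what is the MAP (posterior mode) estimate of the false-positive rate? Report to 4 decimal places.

The Beta prior is conjugate to a Binomial/Bernoulli likelihood; the update adds successes to α and failures to β.
Posterior: Beta(α+k, β+n−k) = Beta(5.0+18, 3.4+18) = Beta(23.0, 21.4).
Mode of Beta(a,b) for a,b>1 is (a−1)/(a+b−2) = 22.0/42.4 = 0.5189.

0.5189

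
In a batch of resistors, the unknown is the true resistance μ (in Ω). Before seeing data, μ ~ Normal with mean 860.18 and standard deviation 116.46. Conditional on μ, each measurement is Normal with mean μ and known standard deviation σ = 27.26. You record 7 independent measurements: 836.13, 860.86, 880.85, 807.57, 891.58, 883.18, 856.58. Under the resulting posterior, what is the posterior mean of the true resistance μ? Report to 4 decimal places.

For Normal data with known variance σ², a Normal(μ₀, σ₀²) prior on μ is conjugate. Posterior precision = 1/σ₀² + n/σ²; posterior mean is the precision-weighted average of μ₀ and x̄.
Σxᵢ = 836.13 + 860.86 + 880.85 + 807.57 + 891.58 + 883.18 + 856.58 = 6016.75, so n·x̄ = 6016.75.
σ₀² = 116.46² = 13562.9316, σ² = 27.26² = 743.1076; σ² + n·σ₀² = 743.1076 + 7·13562.9316 = 95683.6288.
Posterior mean = (μ₀/σ₀² + n·x̄/σ²)/(1/σ₀² + n/σ²) = (σ²·μ₀ + σ₀²·n·x̄)/(σ² + n·σ₀²) = (743.1076·860.18 + 13562.9316·6016.75)/95683.6288 = 82243974.999668/95683.6288 = 859.5407.

859.5407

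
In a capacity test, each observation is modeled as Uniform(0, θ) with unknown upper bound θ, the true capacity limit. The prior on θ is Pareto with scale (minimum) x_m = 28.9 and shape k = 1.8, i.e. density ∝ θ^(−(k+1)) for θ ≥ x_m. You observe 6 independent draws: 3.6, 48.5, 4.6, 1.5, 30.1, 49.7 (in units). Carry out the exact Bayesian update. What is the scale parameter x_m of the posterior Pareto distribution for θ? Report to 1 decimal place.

49.7

A Pareto(scale x_m, shape k) prior on the upper bound θ of Uniform(0, θ) is conjugate: posterior is Pareto(max(x_m, max xᵢ), k + n).
Sample maximum = 49.7; prior scale x_m = 28.9 → posterior scale = max = 49.7.
Posterior shape = 1.8 + 6 = 7.8.
Posterior scale x_m = 49.7.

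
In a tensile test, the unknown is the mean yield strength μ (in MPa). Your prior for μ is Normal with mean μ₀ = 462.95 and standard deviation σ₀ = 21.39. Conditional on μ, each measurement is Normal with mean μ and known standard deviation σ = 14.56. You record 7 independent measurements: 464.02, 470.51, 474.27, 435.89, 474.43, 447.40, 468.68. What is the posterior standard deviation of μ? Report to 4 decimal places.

5.3296

For Normal data with known variance σ², a Normal(μ₀, σ₀²) prior on μ is conjugate. Posterior precision = 1/σ₀² + n/σ²; posterior mean is the precision-weighted average of μ₀ and x̄.
σ₀² = 21.39² = 457.5321, σ² = 14.56² = 211.9936; σ² + n·σ₀² = 211.9936 + 7·457.5321 = 3414.7183.
Posterior precision = 1/σ₀² + n/σ² = 1/457.5321 + 7/211.9936 = (σ² + n·σ₀²)/(σ₀²σ²) = 3414.7183/(457.5321·211.9936); posterior variance σₙ² = σ₀²σ²/(σ² + n·σ₀²) = 457.5321·211.9936/3414.7183 = 28.404650.
Posterior SD = √σₙ² = √(457.5321·211.9936/3414.7183) = 5.3296.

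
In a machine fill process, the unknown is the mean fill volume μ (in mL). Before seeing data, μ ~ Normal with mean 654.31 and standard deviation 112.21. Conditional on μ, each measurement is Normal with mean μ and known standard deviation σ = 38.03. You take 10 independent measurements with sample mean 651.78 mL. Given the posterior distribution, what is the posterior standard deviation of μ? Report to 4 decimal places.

For Normal data with known variance σ², a Normal(μ₀, σ₀²) prior on μ is conjugate. Posterior precision = 1/σ₀² + n/σ²; posterior mean is the precision-weighted average of μ₀ and x̄.
σ₀² = 112.21² = 12591.0841, σ² = 38.03² = 1446.2809; σ² + n·σ₀² = 1446.2809 + 10·12591.0841 = 127357.1219.
Posterior precision = 1/σ₀² + n/σ² = 1/12591.0841 + 10/1446.2809 = (σ² + n·σ₀²)/(σ₀²σ²) = 127357.1219/(12591.0841·1446.2809); posterior variance σₙ² = σ₀²σ²/(σ² + n·σ₀²) = 12591.0841·1446.2809/127357.1219 = 142.985678.
Posterior SD = √σₙ² = √(12591.0841·1446.2809/127357.1219) = 11.9577.

11.9577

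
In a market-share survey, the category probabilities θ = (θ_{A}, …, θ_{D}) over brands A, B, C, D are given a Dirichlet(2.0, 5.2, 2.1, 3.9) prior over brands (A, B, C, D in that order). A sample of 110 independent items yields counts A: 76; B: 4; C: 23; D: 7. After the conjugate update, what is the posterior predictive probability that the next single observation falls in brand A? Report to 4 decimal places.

The Dirichlet prior is conjugate to the Multinomial likelihood: each posterior αⱼ = prior αⱼ + observed count nⱼ.
Posterior concentration: (78.0, 9.2, 25.1, 10.9), total = 123.2.
P(next = A | data) = α_{A}/Σα = 0.6331.

0.6331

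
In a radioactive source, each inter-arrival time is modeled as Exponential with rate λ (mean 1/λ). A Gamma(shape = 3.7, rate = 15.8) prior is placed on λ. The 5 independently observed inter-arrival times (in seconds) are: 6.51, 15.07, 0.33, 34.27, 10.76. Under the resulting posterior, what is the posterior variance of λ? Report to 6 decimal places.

0.001271

With a Gamma(shape α, rate β) prior on the exponential rate λ, the posterior after n observations with total T = Σxᵢ is Gamma(α+n, β+T).
Sum of observations T = 66.94 seconds; n = 5.
Posterior: Gamma(3.7+5, 15.8+66.94) = Gamma(8.7, 82.74).
Var = α/β² = 0.001271.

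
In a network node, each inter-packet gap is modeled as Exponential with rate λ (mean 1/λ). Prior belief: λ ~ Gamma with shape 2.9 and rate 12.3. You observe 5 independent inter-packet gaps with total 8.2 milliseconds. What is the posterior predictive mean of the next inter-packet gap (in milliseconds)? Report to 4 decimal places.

With a Gamma(shape α, rate β) prior on the exponential rate λ, the posterior after n observations with total T = Σxᵢ is Gamma(α+n, β+T).
Posterior: Gamma(2.9+5, 12.3+8.2) = Gamma(7.9, 20.5).
The predictive distribution for the next observation is Lomax; its mean is β/(α−1) = 20.5/6.9 = 2.9710.

2.9710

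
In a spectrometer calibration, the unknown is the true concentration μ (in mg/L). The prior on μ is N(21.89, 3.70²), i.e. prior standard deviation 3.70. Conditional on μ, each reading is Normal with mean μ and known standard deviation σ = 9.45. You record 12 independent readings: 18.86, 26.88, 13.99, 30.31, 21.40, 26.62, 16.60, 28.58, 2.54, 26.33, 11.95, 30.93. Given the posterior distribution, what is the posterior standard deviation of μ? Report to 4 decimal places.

For Normal data with known variance σ², a Normal(μ₀, σ₀²) prior on μ is conjugate. Posterior precision = 1/σ₀² + n/σ²; posterior mean is the precision-weighted average of μ₀ and x̄.
σ₀² = 3.70² = 13.69, σ² = 9.45² = 89.3025; σ² + n·σ₀² = 89.3025 + 12·13.69 = 253.5825.
Posterior precision = 1/σ₀² + n/σ² = 1/13.69 + 12/89.3025 = (σ² + n·σ₀²)/(σ₀²σ²) = 253.5825/(13.69·89.3025); posterior variance σₙ² = σ₀²σ²/(σ² + n·σ₀²) = 13.69·89.3025/253.5825 = 4.821118.
Posterior SD = √σₙ² = √(13.69·89.3025/253.5825) = 2.1957.

2.1957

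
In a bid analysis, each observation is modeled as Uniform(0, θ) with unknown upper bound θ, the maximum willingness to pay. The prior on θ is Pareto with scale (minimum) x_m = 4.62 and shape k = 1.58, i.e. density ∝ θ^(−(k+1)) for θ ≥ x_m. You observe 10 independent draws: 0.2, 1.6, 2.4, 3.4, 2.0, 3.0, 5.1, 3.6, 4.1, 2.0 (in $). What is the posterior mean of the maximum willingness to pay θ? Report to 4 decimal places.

5.5820

A Pareto(scale x_m, shape k) prior on the upper bound θ of Uniform(0, θ) is conjugate: posterior is Pareto(max(x_m, max xᵢ), k + n).
Sample maximum = 5.1; prior scale x_m = 4.62 → posterior scale = max = 5.10.
Posterior shape = 1.58 + 10 = 11.58.
E[θ|data] = k·x_m/(k−1) = 11.58·5.10/10.58 = 5.5820.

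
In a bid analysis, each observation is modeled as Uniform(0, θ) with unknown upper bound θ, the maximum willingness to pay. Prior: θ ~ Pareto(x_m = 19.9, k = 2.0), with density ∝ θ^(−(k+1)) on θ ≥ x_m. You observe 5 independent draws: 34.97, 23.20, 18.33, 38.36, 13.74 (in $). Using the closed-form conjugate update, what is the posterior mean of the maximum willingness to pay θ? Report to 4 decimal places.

A Pareto(scale x_m, shape k) prior on the upper bound θ of Uniform(0, θ) is conjugate: posterior is Pareto(max(x_m, max xᵢ), k + n).
Sample maximum = 38.36; prior scale x_m = 19.9 → posterior scale = max = 38.36.
Posterior shape = 2.0 + 5 = 7.0.
E[θ|data] = k·x_m/(k−1) = 7.0·38.36/6.0 = 44.7533.

44.7533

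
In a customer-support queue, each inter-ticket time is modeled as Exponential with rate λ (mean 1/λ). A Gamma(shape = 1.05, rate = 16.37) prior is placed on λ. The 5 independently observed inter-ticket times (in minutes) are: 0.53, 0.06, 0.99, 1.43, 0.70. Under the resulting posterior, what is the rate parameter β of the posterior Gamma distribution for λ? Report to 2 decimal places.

20.08

With a Gamma(shape α, rate β) prior on the exponential rate λ, the posterior after n observations with total T = Σxᵢ is Gamma(α+n, β+T).
Sum of observations T = 3.71 minutes; n = 5.
Posterior: Gamma(1.05+5, 16.37+3.71) = Gamma(6.05, 20.08).
Posterior β = 20.08.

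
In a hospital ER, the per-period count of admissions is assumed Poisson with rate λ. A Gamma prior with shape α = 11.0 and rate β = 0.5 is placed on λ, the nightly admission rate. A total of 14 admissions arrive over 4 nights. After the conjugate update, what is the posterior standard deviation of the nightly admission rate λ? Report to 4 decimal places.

1.1111

With a Gamma(shape α, rate β) prior, the Poisson likelihood is conjugate: the posterior is Gamma(α + ΣXᵢ, β + n).
Posterior: Gamma(α+S, β+n) = Gamma(11.0+14, 0.5+4) = Gamma(25.0, 4.5).
SD = √α/β = √25.0/4.5 = 1.1111.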